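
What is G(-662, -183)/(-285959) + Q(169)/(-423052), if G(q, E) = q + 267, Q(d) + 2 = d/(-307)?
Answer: 1776734713/1280671956844 ≈ 0.0013873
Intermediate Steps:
Q(d) = -2 - d/307 (Q(d) = -2 + d/(-307) = -2 + d*(-1/307) = -2 - d/307)
G(q, E) = 267 + q
G(-662, -183)/(-285959) + Q(169)/(-423052) = (267 - 662)/(-285959) + (-2 - 1/307*169)/(-423052) = -395*(-1/285959) + (-2 - 169/307)*(-1/423052) = 395/285959 - 783/307*(-1/423052) = 395/285959 + 27/4478516 = 1776734713/1280671956844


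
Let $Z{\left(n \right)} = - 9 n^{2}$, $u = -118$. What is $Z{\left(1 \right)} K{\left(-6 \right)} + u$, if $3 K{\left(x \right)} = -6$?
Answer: $-100$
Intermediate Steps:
$K{\left(x \right)} = -2$ ($K{\left(x \right)} = \frac{1}{3} \left(-6\right) = -2$)
$Z{\left(1 \right)} K{\left(-6 \right)} + u = - 9 \cdot 1^{2} \left(-2\right) - 118 = \left(-9\right) 1 \left(-2\right) - 118 = \left(-9\right) \left(-2\right) - 118 = 18 - 118 = -100$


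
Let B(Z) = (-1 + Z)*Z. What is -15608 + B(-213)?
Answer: 29974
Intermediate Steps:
B(Z) = Z*(-1 + Z)
-15608 + B(-213) = -15608 - 213*(-1 - 213) = -15608 - 213*(-214) = -15608 + 45582 = 29974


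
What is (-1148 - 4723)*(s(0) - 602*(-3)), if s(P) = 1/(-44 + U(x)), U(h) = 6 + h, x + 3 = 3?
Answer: -21205743/2 ≈ -1.0603e+7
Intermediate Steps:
x = 0 (x = -3 + 3 = 0)
s(P) = -1/38 (s(P) = 1/(-44 + (6 + 0)) = 1/(-44 + 6) = 1/(-38) = -1/38)
(-1148 - 4723)*(s(0) - 602*(-3)) = (-1148 - 4723)*(-1/38 - 602*(-3)) = -5871*(-1/38 + 1806) = -5871*68627/38 = -21205743/2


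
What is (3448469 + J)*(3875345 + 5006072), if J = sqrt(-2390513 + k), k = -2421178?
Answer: 30627291200573 + 8881417*I*sqrt(4811691) ≈ 3.0627e+13 + 1.9482e+10*I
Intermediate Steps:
J = I*sqrt(4811691) (J = sqrt(-2390513 - 2421178) = sqrt(-4811691) = I*sqrt(4811691) ≈ 2193.6*I)
(3448469 + J)*(3875345 + 5006072) = (3448469 + I*sqrt(4811691))*(3875345 + 5006072) = (3448469 + I*sqrt(4811691))*8881417 = 30627291200573 + 8881417*I*sqrt(4811691)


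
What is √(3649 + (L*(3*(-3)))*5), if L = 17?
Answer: 2*√721 ≈ 53.703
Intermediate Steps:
√(3649 + (L*(3*(-3)))*5) = √(3649 + (17*(3*(-3)))*5) = √(3649 + (17*(-9))*5) = √(3649 - 153*5) = √(3649 - 765) = √2884 = 2*√721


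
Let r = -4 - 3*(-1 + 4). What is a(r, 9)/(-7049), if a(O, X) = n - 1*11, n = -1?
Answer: 12/7049 ≈ 0.0017024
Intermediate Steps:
r = -13 (r = -4 - 3*3 = -4 - 9 = -13)
a(O, X) = -12 (a(O, X) = -1 - 1*11 = -1 - 11 = -12)
a(r, 9)/(-7049) = -12/(-7049) = -12*(-1/7049) = 12/7049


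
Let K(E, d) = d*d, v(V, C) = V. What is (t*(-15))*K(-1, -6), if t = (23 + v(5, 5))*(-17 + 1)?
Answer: 241920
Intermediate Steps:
K(E, d) = d²
t = -448 (t = (23 + 5)*(-17 + 1) = 28*(-16) = -448)
(t*(-15))*K(-1, -6) = -448*(-15)*(-6)² = 6720*36 = 241920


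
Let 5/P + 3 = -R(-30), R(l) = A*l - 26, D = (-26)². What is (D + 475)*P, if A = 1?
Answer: 5755/53 ≈ 108.58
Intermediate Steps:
D = 676
R(l) = -26 + l (R(l) = 1*l - 26 = l - 26 = -26 + l)
P = 5/53 (P = 5/(-3 - (-26 - 30)) = 5/(-3 - 1*(-56)) = 5/(-3 + 56) = 5/53 ≈ 0.094340)
(D + 475)*P = (676 + 475)*(5/53) = 1151*(5/53) = 5755/53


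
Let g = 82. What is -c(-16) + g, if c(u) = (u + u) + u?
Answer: 130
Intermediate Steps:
c(u) = 3*u (c(u) = 2*u + u = 3*u)
-c(-16) + g = -3*(-16) + 82 = -1*(-48) + 82 = 48 + 82 = 130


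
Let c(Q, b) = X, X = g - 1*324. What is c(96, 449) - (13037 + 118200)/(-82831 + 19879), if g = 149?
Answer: -10885363/62952 ≈ -172.92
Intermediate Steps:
X = -175 (X = 149 - 1*324 = 149 - 324 = -175)
c(Q, b) = -175
c(96, 449) - (13037 + 118200)/(-82831 + 19879) = -175 - (13037 + 118200)/(-82831 + 19879) = -175 - 131237/(-62952) = -175 - 131237*(-1)/62952 = -175 - 1*(-131237/62952) = -175 + 131237/62952 = -10885363/62952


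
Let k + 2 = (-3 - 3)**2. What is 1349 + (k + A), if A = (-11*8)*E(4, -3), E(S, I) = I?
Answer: 1647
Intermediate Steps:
k = 34 (k = -2 + (-3 - 3)**2 = -2 + (-6)**2 = -2 + 36 = 34)
A = 264 (A = -11*8*(-3) = -88*(-3) = 264)
1349 + (k + A) = 1349 + (34 + 264) = 1349 + 298 = 1647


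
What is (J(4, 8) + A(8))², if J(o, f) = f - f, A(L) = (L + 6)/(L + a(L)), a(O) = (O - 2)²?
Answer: 49/484 ≈ 0.10124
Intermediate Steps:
a(O) = (-2 + O)²
A(L) = (6 + L)/(L + (-2 + L)²) (A(L) = (L + 6)/(L + (-2 + L)²) = (6 + L)/(L + (-2 + L)²))
J(o, f) = 0
(J(4, 8) + A(8))² = (0 + (6 + 8)/(8 + (-2 + 8)²))² = (0 + 14/(8 + 6²))² = (0 + 14/(8 + 36))² = (0 + 14/44)² = (0 + (1/44)*14)² = (0 + 7/22)² = (7/22)² = 49/484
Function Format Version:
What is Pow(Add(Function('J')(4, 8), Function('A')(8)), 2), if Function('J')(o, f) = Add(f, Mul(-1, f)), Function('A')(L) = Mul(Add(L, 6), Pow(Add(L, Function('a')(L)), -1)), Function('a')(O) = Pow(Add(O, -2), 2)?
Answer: Rational(49, 484) ≈ 0.10124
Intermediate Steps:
Function('a')(O) = Pow(Add(-2, O), 2)
Function('A')(L) = Mul(Pow(Add(L, Pow(Add(-2, L), 2)), -1), Add(6, L)) (Function('A')(L) = Mul(Add(L, 6), Pow(Add(L, Pow(Add(-2, L), 2)), -1)) = Mul(Add(6, L), Pow(Add(L, Pow(Add(-2, L), 2)), -1)) = Mul(Pow(Add(L, Pow(Add(-2, L), 2)), -1), Add(6, L)))
Function('J')(o, f) = 0
Pow(Add(Function('J')(4, 8), Function('A')(8)), 2) = Pow(Add(0, Mul(Pow(Add(8, Pow(Add(-2, 8), 2)), -1), Add(6, 8))), 2) = Pow(Add(0, Mul(Pow(Add(8, Pow(6, 2)), -1), 14)), 2) = Pow(Add(0, Mul(Pow(Add(8, 36), -1), 14)), 2) = Pow(Add(0, Mul(Pow(44, -1), 14)), 2) = Pow(Add(0, Mul(Rational(1, 44), 14)), 2) = Pow(Add(0, Rational(7, 22)), 2) = Pow(Rational(7, 22), 2) = Rational(49, 484)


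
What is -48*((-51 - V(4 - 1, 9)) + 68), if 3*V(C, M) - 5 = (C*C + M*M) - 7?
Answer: 592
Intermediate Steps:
V(C, M) = -⅔ + C²/3 + M²/3 (V(C, M) = 5/3 + ((C*C + M*M) - 7)/3 = 5/3 + ((C² + M²) - 7)/3 = 5/3 + (-7 + C² + M²)/3 = 5/3 + (-7/3 + C²/3 + M²/3) = -⅔ + C²/3 + M²/3)
-48*((-51 - V(4 - 1, 9)) + 68) = -48*((-51 - (-⅔ + (4 - 1)²/3 + (⅓)*9²)) + 68) = -48*((-51 - (-⅔ + (⅓)*3² + (⅓)*81)) + 68) = -48*((-51 - (-⅔ + (⅓)*9 + 27)) + 68) = -48*((-51 - (-⅔ + 3 + 27)) + 68) = -48*((-51 - 1*88/3) + 68) = -48*((-51 - 88/3) + 68) = -48*(-241/3 + 68) = -48*(-37/3) = 592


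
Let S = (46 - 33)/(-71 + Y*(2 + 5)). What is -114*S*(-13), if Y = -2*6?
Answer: -19266/155 ≈ -124.30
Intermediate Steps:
Y = -12
S = -13/155 (S = (46 - 33)/(-71 - 12*(2 + 5)) = 13/(-71 - 12*7) = 13/(-71 - 84) = 13/(-155) = 13*(-1/155) = -13/155 ≈ -0.083871)
-114*S*(-13) = -114*(-13/155)*(-13) = (1482/155)*(-13) = -19266/155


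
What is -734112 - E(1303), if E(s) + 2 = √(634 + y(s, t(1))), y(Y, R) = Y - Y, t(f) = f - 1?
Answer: -734110 - √634 ≈ -7.3414e+5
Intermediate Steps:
t(f) = -1 + f
y(Y, R) = 0
E(s) = -2 + √634 (E(s) = -2 + √(634 + 0) = -2 + √634)
-734112 - E(1303) = -734112 - (-2 + √634) = -734112 + (2 - √634) = -734110 - √634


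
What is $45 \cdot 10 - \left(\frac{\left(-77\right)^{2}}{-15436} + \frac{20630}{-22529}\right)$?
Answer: $\frac{156942958921}{347757644} \approx 451.3$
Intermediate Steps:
$45 \cdot 10 - \left(\frac{\left(-77\right)^{2}}{-15436} + \frac{20630}{-22529}\right) = 450 - \left(5929 \left(- \frac{1}{15436}\right) + 20630 \left(- \frac{1}{22529}\right)\right) = 450 - \left(- \frac{5929}{15436} - \frac{20630}{22529}\right) = 450 - - \frac{452019121}{347757644} = 450 + \frac{452019121}{347757644} = \frac{156942958921}{347757644}$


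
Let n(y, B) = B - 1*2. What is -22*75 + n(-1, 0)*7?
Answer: -1664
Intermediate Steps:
n(y, B) = -2 + B (n(y, B) = B - 2 = -2 + B)
-22*75 + n(-1, 0)*7 = -22*75 + (-2 + 0)*7 = -1650 - 2*7 = -1650 - 14 = -1664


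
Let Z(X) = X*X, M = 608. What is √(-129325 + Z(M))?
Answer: √240339 ≈ 490.24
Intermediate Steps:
Z(X) = X²
√(-129325 + Z(M)) = √(-129325 + 608²) = √(-129325 + 369664) = √240339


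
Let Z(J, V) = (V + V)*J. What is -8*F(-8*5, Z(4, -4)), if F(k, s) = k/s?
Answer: -10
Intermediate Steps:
Z(J, V) = 2*J*V (Z(J, V) = (2*V)*J = 2*J*V)
-8*F(-8*5, Z(4, -4)) = -8*(-8*5)/(2*4*(-4)) = -(-320)/(-32) = -(-320)*(-1)/32 = -8*5/4 = -10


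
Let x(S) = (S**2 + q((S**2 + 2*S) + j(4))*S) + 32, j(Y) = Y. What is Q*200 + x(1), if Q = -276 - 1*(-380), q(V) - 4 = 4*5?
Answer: 20857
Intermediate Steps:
q(V) = 24 (q(V) = 4 + 4*5 = 4 + 20 = 24)
x(S) = 32 + S**2 + 24*S (x(S) = (S**2 + 24*S) + 32 = 32 + S**2 + 24*S)
Q = 104 (Q = -276 + 380 = 104)
Q*200 + x(1) = 104*200 + (32 + 1**2 + 24*1) = 20800 + (32 + 1 + 24) = 20800 + 57 = 20857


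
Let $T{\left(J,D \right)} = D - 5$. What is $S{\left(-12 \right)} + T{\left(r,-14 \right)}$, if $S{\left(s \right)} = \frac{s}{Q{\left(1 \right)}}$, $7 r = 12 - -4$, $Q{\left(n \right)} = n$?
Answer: $-31$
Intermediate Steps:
$r = \frac{16}{7}$ ($r = \frac{12 - -4}{7} = \frac{12 + 4}{7} = \frac{1}{7} \cdot 16 = \frac{16}{7} \approx 2.2857$)
$T{\left(J,D \right)} = -5 + D$
$S{\left(s \right)} = s$ ($S{\left(s \right)} = \frac{s}{1} = s 1 = s$)
$S{\left(-12 \right)} + T{\left(r,-14 \right)} = -12 - 19 = -31$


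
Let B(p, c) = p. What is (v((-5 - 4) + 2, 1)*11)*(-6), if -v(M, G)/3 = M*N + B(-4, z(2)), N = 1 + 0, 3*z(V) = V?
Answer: -2178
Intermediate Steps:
z(V) = V/3
N = 1
v(M, G) = 12 - 3*M (v(M, G) = -3*(M*1 - 4) = -3*(M - 4) = -3*(-4 + M) = 12 - 3*M)
(v((-5 - 4) + 2, 1)*11)*(-6) = ((12 - 3*((-5 - 4) + 2))*11)*(-6) = ((12 - 3*(-9 + 2))*11)*(-6) = ((12 - 3*(-7))*11)*(-6) = ((12 + 21)*11)*(-6) = (33*11)*(-6) = 363*(-6) = -2178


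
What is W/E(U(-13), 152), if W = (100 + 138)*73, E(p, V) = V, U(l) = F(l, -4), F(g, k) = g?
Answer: 8687/76 ≈ 114.30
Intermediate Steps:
U(l) = l
W = 17374 (W = 238*73 = 17374)
W/E(U(-13), 152) = 17374/152 = 17374*(1/152) = 8687/76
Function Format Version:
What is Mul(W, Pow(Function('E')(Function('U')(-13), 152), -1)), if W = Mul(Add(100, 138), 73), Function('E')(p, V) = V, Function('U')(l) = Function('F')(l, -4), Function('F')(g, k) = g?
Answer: Rational(8687, 76) ≈ 114.30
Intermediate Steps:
Function('U')(l) = l
W = 17374 (W = Mul(238, 73) = 17374)
Mul(W, Pow(Function('E')(Function('U')(-13), 152), -1)) = Mul(17374, Pow(152, -1)) = Mul(17374, Rational(1, 152)) = Rational(8687, 76)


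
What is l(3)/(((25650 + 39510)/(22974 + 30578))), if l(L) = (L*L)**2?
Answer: 60246/905 ≈ 66.570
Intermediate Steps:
l(L) = L**4 (l(L) = (L**2)**2 = L**4)
l(3)/(((25650 + 39510)/(22974 + 30578))) = 3**4/(((25650 + 39510)/(22974 + 30578))) = 81/((65160/53552)) = 81/((65160*(1/53552))) = 81/(8145/6694) = 81*(6694/8145) = 60246/905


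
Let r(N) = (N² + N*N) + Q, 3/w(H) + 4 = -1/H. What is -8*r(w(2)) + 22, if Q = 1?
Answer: 62/9 ≈ 6.8889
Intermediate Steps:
w(H) = 3/(-4 - 1/H)
r(N) = 1 + 2*N² (r(N) = (N² + N*N) + 1 = (N² + N²) + 1 = 2*N² + 1 = 1 + 2*N²)
-8*r(w(2)) + 22 = -8*(1 + 2*(-3*2/(1 + 4*2))²) + 22 = -8*(1 + 2*(-3*2/(1 + 8))²) + 22 = -8*(1 + 2*(-3*2/9)²) + 22 = -8*(1 + 2*(-3*2*⅑)²) + 22 = -8*(1 + 2*(-⅔)²) + 22 = -8*(1 + 2*(4/9)) + 22 = -8*(1 + 8/9) + 22 = -8*17/9 + 22 = -136/9 + 22 = 62/9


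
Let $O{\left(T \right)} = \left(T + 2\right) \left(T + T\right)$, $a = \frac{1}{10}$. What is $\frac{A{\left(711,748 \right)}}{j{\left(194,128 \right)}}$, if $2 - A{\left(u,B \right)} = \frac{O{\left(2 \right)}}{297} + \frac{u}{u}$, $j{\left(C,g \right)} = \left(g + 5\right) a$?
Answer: $\frac{2810}{39501} \approx 0.071137$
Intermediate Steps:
$a = \frac{1}{10} \approx 0.1$
$O{\left(T \right)} = 2 T \left(2 + T\right)$ ($O{\left(T \right)} = \left(2 + T\right) 2 T = 2 T \left(2 + T\right)$)
$j{\left(C,g \right)} = \frac{1}{2} + \frac{g}{10}$ ($j{\left(C,g \right)} = \left(g + 5\right) \frac{1}{10} = \left(5 + g\right) \frac{1}{10} = \frac{1}{2} + \frac{g}{10}$)
$A{\left(u,B \right)} = \frac{281}{297}$ ($A{\left(u,B \right)} = 2 - \left(\frac{2 \cdot 2 \left(2 + 2\right)}{297} + \frac{u}{u}\right) = 2 - \left(2 \cdot 2 \cdot 4 \cdot \frac{1}{297} + 1\right) = 2 - \left(16 \cdot \frac{1}{297} + 1\right) = 2 - \left(\frac{16}{297} + 1\right) = 2 - \frac{313}{297} = \frac{281}{297}$)
$\frac{A{\left(711,748 \right)}}{j{\left(194,128 \right)}} = \frac{281}{297 \left(\frac{1}{2} + \frac{1}{10} \cdot 128\right)} = \frac{281}{297 \left(\frac{1}{2} + \frac{64}{5}\right)} = \frac{281}{297 \cdot \frac{133}{10}} = \frac{281}{297} \cdot \frac{10}{133} = \frac{2810}{39501}$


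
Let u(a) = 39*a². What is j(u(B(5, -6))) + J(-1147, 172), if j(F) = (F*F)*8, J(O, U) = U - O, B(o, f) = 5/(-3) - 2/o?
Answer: 1256019767/5625 ≈ 2.2329e+5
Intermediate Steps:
B(o, f) = -5/3 - 2/o (B(o, f) = 5*(-⅓) - 2/o = -5/3 - 2/o)
j(F) = 8*F² (j(F) = F²*8 = 8*F²)
j(u(B(5, -6))) + J(-1147, 172) = 8*(39*(-5/3 - 2/5)²)² + (172 - 1*(-1147)) = 8*(39*(-5/3 - 2*⅕)²)² + (172 + 1147) = 8*(39*(-5/3 - ⅖)²)² + 1319 = 8*(39*(-31/15)²)² + 1319 = 8*(39*(961/225))² + 1319 = 8*(12493/75)² + 1319 = 8*(156075049/5625) + 1319 = 1248600392/5625 + 1319 = 1256019767/5625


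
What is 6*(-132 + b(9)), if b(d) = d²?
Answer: -306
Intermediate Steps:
6*(-132 + b(9)) = 6*(-132 + 9²) = 6*(-132 + 81) = 6*(-51) = -306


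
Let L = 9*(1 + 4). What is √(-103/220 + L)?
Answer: √538835/110 ≈ 6.6732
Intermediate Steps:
L = 45 (L = 9*5 = 45)
√(-103/220 + L) = √(-103/220 + 45) = √(9797/220) = √538835/110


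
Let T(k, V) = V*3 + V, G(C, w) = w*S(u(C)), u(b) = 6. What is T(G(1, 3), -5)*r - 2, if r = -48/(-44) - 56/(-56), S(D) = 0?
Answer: -482/11 ≈ -43.818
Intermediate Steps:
r = 23/11 (r = -48*(-1/44) - 56*(-1/56) = 12/11 + 1 = 23/11 ≈ 2.0909)
G(C, w) = 0 (G(C, w) = w*0 = 0)
T(k, V) = 4*V (T(k, V) = 3*V + V = 4*V)
T(G(1, 3), -5)*r - 2 = (4*(-5))*(23/11) - 2 = -20*23/11 - 2 = -460/11 - 2 = -482/11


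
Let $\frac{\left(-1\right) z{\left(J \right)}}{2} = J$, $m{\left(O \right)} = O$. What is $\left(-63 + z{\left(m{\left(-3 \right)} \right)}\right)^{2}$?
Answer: $3249$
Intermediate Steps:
$z{\left(J \right)} = - 2 J$
$\left(-63 + z{\left(m{\left(-3 \right)} \right)}\right)^{2} = \left(-63 - -6\right)^{2} = \left(-63 + 6\right)^{2} = \left(-57\right)^{2} = 3249$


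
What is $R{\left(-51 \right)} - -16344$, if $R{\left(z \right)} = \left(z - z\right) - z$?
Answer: $16395$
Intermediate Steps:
$R{\left(z \right)} = - z$ ($R{\left(z \right)} = 0 - z = - z$)
$R{\left(-51 \right)} - -16344 = \left(-1\right) \left(-51\right) - -16344 = 51 + 16344 = 16395$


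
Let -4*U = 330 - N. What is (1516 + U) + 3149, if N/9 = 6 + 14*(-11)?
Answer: 8499/2 ≈ 4249.5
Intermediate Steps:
N = -1332 (N = 9*(6 + 14*(-11)) = 9*(6 - 154) = 9*(-148) = -1332)
U = -831/2 (U = -(330 - 1*(-1332))/4 = -(330 + 1332)/4 = -¼*1662 = -831/2 ≈ -415.50)
(1516 + U) + 3149 = (1516 - 831/2) + 3149 = 2201/2 + 3149 = 8499/2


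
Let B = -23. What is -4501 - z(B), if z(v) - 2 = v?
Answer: -4480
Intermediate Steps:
z(v) = 2 + v
-4501 - z(B) = -4501 - (2 - 23) = -4501 - 1*(-21) = -4501 + 21 = -4480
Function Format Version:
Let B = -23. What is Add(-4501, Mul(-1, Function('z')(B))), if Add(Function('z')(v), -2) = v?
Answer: -4480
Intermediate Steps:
Function('z')(v) = Add(2, v)
Add(-4501, Mul(-1, Function('z')(B))) = Add(-4501, Mul(-1, Add(2, -23))) = Add(-4501, Mul(-1, -21)) = Add(-4501, 21) = -4480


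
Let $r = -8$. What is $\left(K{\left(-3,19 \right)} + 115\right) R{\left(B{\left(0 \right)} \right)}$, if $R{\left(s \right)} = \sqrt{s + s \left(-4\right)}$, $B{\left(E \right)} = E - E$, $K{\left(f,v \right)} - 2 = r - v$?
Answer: $0$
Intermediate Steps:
$K{\left(f,v \right)} = -6 - v$ ($K{\left(f,v \right)} = 2 - \left(8 + v\right) = -6 - v$)
$B{\left(E \right)} = 0$
$R{\left(s \right)} = \sqrt{3} \sqrt{- s}$ ($R{\left(s \right)} = \sqrt{s - 4 s} = \sqrt{- 3 s} = \sqrt{3} \sqrt{- s}$)
$\left(K{\left(-3,19 \right)} + 115\right) R{\left(B{\left(0 \right)} \right)} = \left(\left(-6 - 19\right) + 115\right) \sqrt{3} \sqrt{\left(-1\right) 0} = \left(\left(-6 - 19\right) + 115\right) \sqrt{3} \sqrt{0} = \left(-25 + 115\right) \sqrt{3} \cdot 0 = 90 \cdot 0 = 0$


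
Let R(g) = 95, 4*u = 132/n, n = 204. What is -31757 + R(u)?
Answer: -31662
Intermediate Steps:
u = 11/68 (u = (132/204)/4 = (132*(1/204))/4 = (¼)*(11/17) = 11/68 ≈ 0.16176)
-31757 + R(u) = -31757 + 95 = -31662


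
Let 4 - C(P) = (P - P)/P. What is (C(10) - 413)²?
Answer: 167281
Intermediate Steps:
C(P) = 4 (C(P) = 4 - (P - P)/P = 4 - 0/P = 4 - 1*0 = 4 + 0 = 4)
(C(10) - 413)² = (4 - 413)² = (-409)² = 167281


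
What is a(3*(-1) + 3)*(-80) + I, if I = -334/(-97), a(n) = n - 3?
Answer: 23614/97 ≈ 243.44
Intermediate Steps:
a(n) = -3 + n
I = 334/97 (I = -334*(-1/97) = 334/97 ≈ 3.4433)
a(3*(-1) + 3)*(-80) + I = (-3 + (3*(-1) + 3))*(-80) + 334/97 = (-3 + (-3 + 3))*(-80) + 334/97 = (-3 + 0)*(-80) + 334/97 = -3*(-80) + 334/97 = 240 + 334/97 = 23614/97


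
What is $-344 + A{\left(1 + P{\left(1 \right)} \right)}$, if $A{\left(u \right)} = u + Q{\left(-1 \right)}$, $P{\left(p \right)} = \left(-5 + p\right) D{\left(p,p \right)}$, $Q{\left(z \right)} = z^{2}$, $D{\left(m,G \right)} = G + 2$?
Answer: $-354$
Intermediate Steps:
$D{\left(m,G \right)} = 2 + G$
$P{\left(p \right)} = \left(-5 + p\right) \left(2 + p\right)$
$A{\left(u \right)} = 1 + u$ ($A{\left(u \right)} = u + \left(-1\right)^{2} = u + 1 = 1 + u$)
$-344 + A{\left(1 + P{\left(1 \right)} \right)} = -344 + \left(1 + \left(1 + \left(-5 + 1\right) \left(2 + 1\right)\right)\right) = -344 + \left(1 + \left(1 - 12\right)\right) = -344 + \left(1 - 11\right) = -344 - 10 = -354$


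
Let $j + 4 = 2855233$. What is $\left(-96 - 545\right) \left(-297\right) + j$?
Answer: $3045606$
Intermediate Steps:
$j = 2855229$ ($j = -4 + 2855233 = 2855229$)
$\left(-96 - 545\right) \left(-297\right) + j = \left(-96 - 545\right) \left(-297\right) + 2855229 = \left(-641\right) \left(-297\right) + 2855229 = 190377 + 2855229 = 3045606$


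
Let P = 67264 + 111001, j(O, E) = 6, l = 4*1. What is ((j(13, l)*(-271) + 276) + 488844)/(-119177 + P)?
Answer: 81249/9848 ≈ 8.2503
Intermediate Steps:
l = 4
P = 178265
((j(13, l)*(-271) + 276) + 488844)/(-119177 + P) = ((6*(-271) + 276) + 488844)/(-119177 + 178265) = ((-1626 + 276) + 488844)/59088 = (-1350 + 488844)*(1/59088) = 487494*(1/59088) = 81249/9848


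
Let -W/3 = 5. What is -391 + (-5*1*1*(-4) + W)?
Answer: -386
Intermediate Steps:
W = -15 (W = -3*5 = -15)
-391 + (-5*1*1*(-4) + W) = -391 + (-5*1*1*(-4) - 15) = -391 + (-5*(-4) - 15) = -391 + (20 - 15) = -391 + 5 = -386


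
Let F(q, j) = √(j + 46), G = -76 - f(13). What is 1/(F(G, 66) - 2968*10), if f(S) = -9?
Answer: -265/7865199 - √7/220225572 ≈ -3.3705e-5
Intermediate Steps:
G = -67 (G = -76 - 1*(-9) = -76 + 9 = -67)
F(q, j) = √(46 + j)
1/(F(G, 66) - 2968*10) = 1/(√(46 + 66) - 2968*10) = 1/(√112 - 29680) = 1/(4*√7 - 29680) = 1/(-29680 + 4*√7)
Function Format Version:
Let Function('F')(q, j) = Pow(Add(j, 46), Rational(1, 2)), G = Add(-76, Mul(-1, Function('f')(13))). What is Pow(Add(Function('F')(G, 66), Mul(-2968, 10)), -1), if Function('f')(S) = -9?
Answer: Add(Rational(-265, 7865199), Mul(Rational(-1, 220225572), Pow(7, Rational(1, 2)))) ≈ -3.3705e-5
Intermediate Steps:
G = -67 (G = Add(-76, Mul(-1, -9)) = Add(-76, 9) = -67)
Function('F')(q, j) = Pow(Add(46, j), Rational(1, 2))
Pow(Add(Function('F')(G, 66), Mul(-2968, 10)), -1) = Pow(Add(Pow(Add(46, 66), Rational(1, 2)), Mul(-2968, 10)), -1) = Pow(Add(Pow(112, Rational(1, 2)), -29680), -1) = Pow(Add(Mul(4, Pow(7, Rational(1, 2))), -29680), -1) = Pow(Add(-29680, Mul(4, Pow(7, Rational(1, 2)))), -1)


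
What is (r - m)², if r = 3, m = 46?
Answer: 1849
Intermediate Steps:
(r - m)² = (3 - 1*46)² = (3 - 46)² = (-43)² = 1849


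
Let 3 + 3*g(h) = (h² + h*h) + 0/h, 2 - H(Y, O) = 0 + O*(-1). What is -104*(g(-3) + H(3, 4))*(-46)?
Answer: 52624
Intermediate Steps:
H(Y, O) = 2 + O (H(Y, O) = 2 - (0 + O*(-1)) = 2 - (0 - O) = 2 - (-1)*O = 2 + O)
g(h) = -1 + 2*h²/3 (g(h) = -1 + ((h² + h*h) + 0/h)/3 = -1 + ((h² + h²) + 0)/3 = -1 + (2*h² + 0)/3 = -1 + (2*h²)/3 = -1 + 2*h²/3)
-104*(g(-3) + H(3, 4))*(-46) = -104*((-1 + (⅔)*(-3)²) + (2 + 4))*(-46) = -104*((-1 + (⅔)*9) + 6)*(-46) = -104*((-1 + 6) + 6)*(-46) = -104*(5 + 6)*(-46) = -104*11*(-46) = -26*44*(-46) = -1144*(-46) = 52624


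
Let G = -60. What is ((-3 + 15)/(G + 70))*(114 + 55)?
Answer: 1014/5 ≈ 202.80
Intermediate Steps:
((-3 + 15)/(G + 70))*(114 + 55) = ((-3 + 15)/(-60 + 70))*(114 + 55) = (12/10)*169 = (12*(1/10))*169 = (6/5)*169 = 1014/5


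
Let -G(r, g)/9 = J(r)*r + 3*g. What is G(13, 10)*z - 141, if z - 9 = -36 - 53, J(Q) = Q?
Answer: 143139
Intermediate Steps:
z = -80 (z = 9 + (-36 - 53) = 9 - 89 = -80)
G(r, g) = -27*g - 9*r² (G(r, g) = -9*(r*r + 3*g) = -9*(r² + 3*g) = -27*g - 9*r²)
G(13, 10)*z - 141 = (-27*10 - 9*13²)*(-80) - 141 = (-270 - 9*169)*(-80) - 141 = (-270 - 1521)*(-80) - 141 = -1791*(-80) - 141 = 143280 - 141 = 143139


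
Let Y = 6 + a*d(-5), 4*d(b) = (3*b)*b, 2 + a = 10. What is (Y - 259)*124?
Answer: -12772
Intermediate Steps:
a = 8 (a = -2 + 10 = 8)
d(b) = 3*b²/4 (d(b) = ((3*b)*b)/4 = (3*b²)/4 = 3*b²/4)
Y = 156 (Y = 6 + 8*((¾)*(-5)²) = 6 + 8*((¾)*25) = 6 + 8*(75/4) = 6 + 150 = 156)
(Y - 259)*124 = (156 - 259)*124 = -103*124 = -12772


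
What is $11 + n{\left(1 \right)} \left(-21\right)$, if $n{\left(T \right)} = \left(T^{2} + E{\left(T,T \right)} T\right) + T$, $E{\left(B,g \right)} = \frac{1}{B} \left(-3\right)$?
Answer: $32$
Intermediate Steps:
$E{\left(B,g \right)} = - \frac{3}{B}$
$n{\left(T \right)} = -3 + T + T^{2}$ ($n{\left(T \right)} = \left(T^{2} + - \frac{3}{T} T\right) + T = \left(T^{2} - 3\right) + T = \left(-3 + T^{2}\right) + T = -3 + T + T^{2}$)
$11 + n{\left(1 \right)} \left(-21\right) = 11 + \left(-3 + 1 \left(1 + 1\right)\right) \left(-21\right) = 11 + \left(-3 + 1 \cdot 2\right) \left(-21\right) = 11 + \left(-3 + 2\right) \left(-21\right) = 11 - -21 = 11 + 21 = 32$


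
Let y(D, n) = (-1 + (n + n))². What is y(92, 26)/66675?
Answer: 867/22225 ≈ 0.039010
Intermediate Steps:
y(D, n) = (-1 + 2*n)²
y(92, 26)/66675 = (-1 + 2*26)²/66675 = (-1 + 52)²*(1/66675) = 51²*(1/66675) = 2601*(1/66675) = 867/22225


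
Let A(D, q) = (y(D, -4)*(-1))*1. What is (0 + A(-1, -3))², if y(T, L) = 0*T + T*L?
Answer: 16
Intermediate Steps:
y(T, L) = L*T (y(T, L) = 0 + L*T = L*T)
A(D, q) = 4*D (A(D, q) = (-4*D*(-1))*1 = (4*D)*1 = 4*D)
(0 + A(-1, -3))² = (0 + 4*(-1))² = (0 - 4)² = (-4)² = 16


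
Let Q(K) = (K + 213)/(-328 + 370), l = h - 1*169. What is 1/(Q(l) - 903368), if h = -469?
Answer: -42/37941881 ≈ -1.1070e-6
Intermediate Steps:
l = -638 (l = -469 - 1*169 = -469 - 169 = -638)
Q(K) = 71/14 + K/42 (Q(K) = (213 + K)/42 = (213 + K)*(1/42) = 71/14 + K/42)
1/(Q(l) - 903368) = 1/((71/14 + (1/42)*(-638)) - 903368) = 1/((71/14 - 319/21) - 903368) = 1/(-425/42 - 903368) = 1/(-37941881/42) = -42/37941881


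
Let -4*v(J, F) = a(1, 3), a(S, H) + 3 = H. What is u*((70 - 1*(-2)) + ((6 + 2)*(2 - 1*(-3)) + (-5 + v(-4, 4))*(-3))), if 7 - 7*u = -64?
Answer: 9017/7 ≈ 1288.1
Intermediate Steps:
u = 71/7 (u = 1 - ⅐*(-64) = 1 + 64/7 = 71/7 ≈ 10.143)
a(S, H) = -3 + H
v(J, F) = 0 (v(J, F) = -(-3 + 3)/4 = -¼*0 = 0)
u*((70 - 1*(-2)) + ((6 + 2)*(2 - 1*(-3)) + (-5 + v(-4, 4))*(-3))) = 71*((70 - 1*(-2)) + ((6 + 2)*(2 - 1*(-3)) + (-5 + 0)*(-3)))/7 = 71*((70 + 2) + (8*(2 + 3) - 5*(-3)))/7 = 71*(72 + (8*5 + 15))/7 = 71*(72 + (40 + 15))/7 = 71*(72 + 55)/7 = (71/7)*127 = 9017/7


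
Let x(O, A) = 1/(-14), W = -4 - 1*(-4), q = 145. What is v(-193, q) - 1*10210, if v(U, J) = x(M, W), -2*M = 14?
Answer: -142941/14 ≈ -10210.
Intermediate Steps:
M = -7 (M = -½*14 = -7)
W = 0 (W = -4 + 4 = 0)
x(O, A) = -1/14
v(U, J) = -1/14
v(-193, q) - 1*10210 = -1/14 - 1*10210 = -1/14 - 10210 = -142941/14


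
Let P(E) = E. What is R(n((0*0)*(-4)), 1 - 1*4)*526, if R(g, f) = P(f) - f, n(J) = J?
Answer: 0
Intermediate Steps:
R(g, f) = 0 (R(g, f) = f - f = 0)
R(n((0*0)*(-4)), 1 - 1*4)*526 = 0*526 = 0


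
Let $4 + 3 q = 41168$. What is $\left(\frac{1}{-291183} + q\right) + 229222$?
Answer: $\frac{70740968629}{291183} \approx 2.4294 \cdot 10^{5}$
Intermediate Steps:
$q = \frac{41164}{3}$ ($q = - \frac{4}{3} + \frac{1}{3} \cdot 41168 = - \frac{4}{3} + \frac{41168}{3} = \frac{41164}{3} \approx 13721.0$)
$\left(\frac{1}{-291183} + q\right) + 229222 = \left(\frac{1}{-291183} + \frac{41164}{3}\right) + 229222 = \left(- \frac{1}{291183} + \frac{41164}{3}\right) + 229222 = \frac{3995419003}{291183} + 229222 = \frac{70740968629}{291183}$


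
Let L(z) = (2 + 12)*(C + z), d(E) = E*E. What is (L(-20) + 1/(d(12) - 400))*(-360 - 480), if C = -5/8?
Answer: 7761705/32 ≈ 2.4255e+5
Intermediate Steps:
C = -5/8 (C = -5*1/8 = -5/8 ≈ -0.62500)
d(E) = E**2
L(z) = -35/4 + 14*z (L(z) = (2 + 12)*(-5/8 + z) = 14*(-5/8 + z) = -35/4 + 14*z)
(L(-20) + 1/(d(12) - 400))*(-360 - 480) = ((-35/4 + 14*(-20)) + 1/(12**2 - 400))*(-360 - 480) = ((-35/4 - 280) + 1/(144 - 400))*(-840) = (-1155/4 + 1/(-256))*(-840) = (-1155/4 - 1/256)*(-840) = -73921/256*(-840) = 7761705/32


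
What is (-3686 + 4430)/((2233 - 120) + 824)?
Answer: 248/979 ≈ 0.25332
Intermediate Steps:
(-3686 + 4430)/((2233 - 120) + 824) = 744/(2113 + 824) = 744/2937 = 744*(1/2937) = 248/979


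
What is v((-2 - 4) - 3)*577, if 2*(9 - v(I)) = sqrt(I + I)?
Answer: 5193 - 1731*I*sqrt(2)/2 ≈ 5193.0 - 1224.0*I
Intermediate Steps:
v(I) = 9 - sqrt(2)*sqrt(I)/2 (v(I) = 9 - sqrt(I + I)/2 = 9 - sqrt(2)*sqrt(I)/2)
v((-2 - 4) - 3)*577 = (9 - sqrt(2)*sqrt((-2 - 4) - 3)/2)*577 = (9 - sqrt(2)*sqrt(-6 - 3)/2)*577 = (9 - sqrt(2)*sqrt(-9)/2)*577 = (9 - sqrt(2)*3*I/2)*577 = (9 - 3*I*sqrt(2)/2)*577 = 5193 - 1731*I*sqrt(2)/2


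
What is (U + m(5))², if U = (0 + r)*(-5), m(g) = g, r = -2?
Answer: 225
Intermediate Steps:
U = 10 (U = (0 - 2)*(-5) = -2*(-5) = 10)
(U + m(5))² = (10 + 5)² = 15² = 225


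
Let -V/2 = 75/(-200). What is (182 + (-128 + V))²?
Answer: 47961/16 ≈ 2997.6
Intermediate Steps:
V = ¾ (V = -150/(-200) = -150*(-1)/200 = -2*(-3/8) = ¾ ≈ 0.75000)
(182 + (-128 + V))² = (182 + (-128 + ¾))² = (182 - 509/4)² = (219/4)² = 47961/16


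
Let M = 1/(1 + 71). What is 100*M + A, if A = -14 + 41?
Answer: 511/18 ≈ 28.389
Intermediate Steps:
A = 27
M = 1/72 ≈ 0.013889
100*M + A = 100*(1/72) + 27 = 25/18 + 27 = 511/18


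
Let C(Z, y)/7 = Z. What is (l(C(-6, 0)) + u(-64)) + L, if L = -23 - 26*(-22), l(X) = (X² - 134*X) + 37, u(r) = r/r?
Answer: 7979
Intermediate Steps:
C(Z, y) = 7*Z
u(r) = 1
l(X) = 37 + X² - 134*X
L = 549 (L = -23 + 572 = 549)
(l(C(-6, 0)) + u(-64)) + L = ((37 + (7*(-6))² - 938*(-6)) + 1) + 549 = ((37 + (-42)² - 134*(-42)) + 1) + 549 = ((37 + 1764 + 5628) + 1) + 549 = (7429 + 1) + 549 = 7430 + 549 = 7979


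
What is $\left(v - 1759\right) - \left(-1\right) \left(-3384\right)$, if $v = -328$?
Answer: $-5471$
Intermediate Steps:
$\left(v - 1759\right) - \left(-1\right) \left(-3384\right) = \left(-328 - 1759\right) - \left(-1\right) \left(-3384\right) = \left(-328 - 1759\right) - 3384 = -2087 - 3384 = -5471$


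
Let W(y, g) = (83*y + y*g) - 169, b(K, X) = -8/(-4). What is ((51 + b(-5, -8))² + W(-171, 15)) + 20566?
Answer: 6448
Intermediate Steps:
b(K, X) = 2 (b(K, X) = -8*(-¼) = 2)
W(y, g) = -169 + 83*y + g*y (W(y, g) = (83*y + g*y) - 169 = -169 + 83*y + g*y)
((51 + b(-5, -8))² + W(-171, 15)) + 20566 = ((51 + 2)² + (-169 + 83*(-171) + 15*(-171))) + 20566 = (53² + (-169 - 14193 - 2565)) + 20566 = (2809 - 16927) + 20566 = -14118 + 20566 = 6448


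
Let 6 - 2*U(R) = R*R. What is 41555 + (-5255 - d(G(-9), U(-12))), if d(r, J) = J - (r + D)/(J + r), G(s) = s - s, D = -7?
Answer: 2509468/69 ≈ 36369.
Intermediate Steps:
U(R) = 3 - R**2/2 (U(R) = 3 - R*R/2 = 3 - R**2/2)
G(s) = 0
d(r, J) = J - (-7 + r)/(J + r) (d(r, J) = J - (r - 7)/(J + r) = J - (-7 + r)/(J + r))
41555 + (-5255 - d(G(-9), U(-12))) = 41555 + (-5255 - (7 + (3 - 1/2*(-12)**2)**2 - 1*0 + (3 - 1/2*(-12)**2)*0)/((3 - 1/2*(-12)**2) + 0)) = 41555 + (-5255 - (7 + (3 - 1/2*144)**2 + 0 + (3 - 1/2*144)*0)/((3 - 1/2*144) + 0)) = 41555 + (-5255 - (7 + (3 - 72)**2 + 0 + (3 - 72)*0)/((3 - 72) + 0)) = 41555 + (-5255 - (7 + (-69)**2 + 0 - 69*0)/(-69 + 0)) = 41555 + (-5255 - (7 + 4761 + 0 + 0)/(-69)) = 41555 + (-5255 - (-1)*4768/69) = 41555 + (-5255 - 1*(-4768/69)) = 41555 + (-5255 + 4768/69) = 41555 - 357827/69 = 2509468/69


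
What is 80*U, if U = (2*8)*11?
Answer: 14080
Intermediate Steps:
U = 176 (U = 16*11 = 176)
80*U = 80*176 = 14080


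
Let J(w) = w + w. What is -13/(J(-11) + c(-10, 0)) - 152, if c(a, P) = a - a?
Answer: -3331/22 ≈ -151.41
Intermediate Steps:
J(w) = 2*w
c(a, P) = 0
-13/(J(-11) + c(-10, 0)) - 152 = -13/(2*(-11) + 0) - 152 = -13/(-22 + 0) - 152 = -13/(-22) - 152 = -1/22*(-13) - 152 = 13/22 - 152 = -3331/22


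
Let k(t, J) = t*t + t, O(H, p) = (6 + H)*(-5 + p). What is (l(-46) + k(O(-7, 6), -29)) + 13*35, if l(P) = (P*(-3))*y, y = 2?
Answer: 731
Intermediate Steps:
O(H, p) = (-5 + p)*(6 + H)
l(P) = -6*P (l(P) = (P*(-3))*2 = -3*P*2 = -6*P)
k(t, J) = t + t² (k(t, J) = t² + t = t + t²)
(l(-46) + k(O(-7, 6), -29)) + 13*35 = (-6*(-46) + (-30 - 5*(-7) + 6*6 - 7*6)*(1 + (-30 - 5*(-7) + 6*6 - 7*6))) + 13*35 = (276 + (-30 + 35 + 36 - 42)*(1 + (-30 + 35 + 36 - 42))) + 455 = (276 - (1 - 1)) + 455 = (276 - 1*0) + 455 = (276 + 0) + 455 = 276 + 455 = 731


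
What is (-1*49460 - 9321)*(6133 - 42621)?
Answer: 2144801128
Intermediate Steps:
(-1*49460 - 9321)*(6133 - 42621) = (-49460 - 9321)*(-36488) = -58781*(-36488) = 2144801128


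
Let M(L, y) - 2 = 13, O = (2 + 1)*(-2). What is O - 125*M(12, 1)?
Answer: -1881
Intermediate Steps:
O = -6 (O = 3*(-2) = -6)
M(L, y) = 15 (M(L, y) = 2 + 13 = 15)
O - 125*M(12, 1) = -6 - 125*15 = -6 - 1875 = -1881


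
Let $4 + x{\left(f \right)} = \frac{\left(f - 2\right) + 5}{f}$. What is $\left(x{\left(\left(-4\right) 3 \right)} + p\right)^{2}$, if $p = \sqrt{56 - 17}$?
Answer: $\frac{793}{16} - \frac{13 \sqrt{39}}{2} \approx 8.97$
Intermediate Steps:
$x{\left(f \right)} = -4 + \frac{3 + f}{f}$ ($x{\left(f \right)} = -4 + \frac{\left(f - 2\right) + 5}{f} = -4 + \frac{\left(-2 + f\right) + 5}{f} = -4 + \frac{3 + f}{f}$)
$p = \sqrt{39} \approx 6.245$
$\left(x{\left(\left(-4\right) 3 \right)} + p\right)^{2} = \left(\left(-3 + \frac{3}{\left(-4\right) 3}\right) + \sqrt{39}\right)^{2} = \left(\left(-3 + \frac{3}{-12}\right) + \sqrt{39}\right)^{2} = \left(\left(-3 + 3 \left(- \frac{1}{12}\right)\right) + \sqrt{39}\right)^{2} = \left(\left(-3 - \frac{1}{4}\right) + \sqrt{39}\right)^{2} = \left(- \frac{13}{4} + \sqrt{39}\right)^{2}$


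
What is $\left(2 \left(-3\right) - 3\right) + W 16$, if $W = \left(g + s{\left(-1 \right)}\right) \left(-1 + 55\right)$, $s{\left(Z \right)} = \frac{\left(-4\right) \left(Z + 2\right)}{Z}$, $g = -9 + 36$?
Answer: $26775$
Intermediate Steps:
$g = 27$
$s{\left(Z \right)} = \frac{-8 - 4 Z}{Z}$ ($s{\left(Z \right)} = \frac{\left(-4\right) \left(2 + Z\right)}{Z} = \frac{-8 - 4 Z}{Z}$)
$W = 1674$ ($W = \left(27 - \left(4 + \frac{8}{-1}\right)\right) \left(-1 + 55\right) = \left(27 - -4\right) 54 = \left(27 + \left(-4 + 8\right)\right) 54 = \left(27 + 4\right) 54 = 31 \cdot 54 = 1674$)
$\left(2 \left(-3\right) - 3\right) + W 16 = \left(2 \left(-3\right) - 3\right) + 1674 \cdot 16 = \left(-6 - 3\right) + 26784 = -9 + 26784 = 26775$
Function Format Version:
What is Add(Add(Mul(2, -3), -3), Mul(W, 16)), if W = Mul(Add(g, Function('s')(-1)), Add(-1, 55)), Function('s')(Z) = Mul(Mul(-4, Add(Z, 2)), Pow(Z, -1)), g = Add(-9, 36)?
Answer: 26775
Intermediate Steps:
g = 27
Function('s')(Z) = Mul(Pow(Z, -1), Add(-8, Mul(-4, Z))) (Function('s')(Z) = Mul(Mul(-4, Add(2, Z)), Pow(Z, -1)) = Mul(Add(-8, Mul(-4, Z)), Pow(Z, -1)) = Mul(Pow(Z, -1), Add(-8, Mul(-4, Z))))
W = 1674 (W = Mul(Add(27, Add(-4, Mul(-8, Pow(-1, -1)))), Add(-1, 55)) = Mul(Add(27, Add(-4, Mul(-8, -1))), 54) = Mul(Add(27, Add(-4, 8)), 54) = Mul(Add(27, 4), 54) = Mul(31, 54) = 1674)
Add(Add(Mul(2, -3), -3), Mul(W, 16)) = Add(Add(Mul(2, -3), -3), Mul(1674, 16)) = Add(Add(-6, -3), 26784) = Add(-9, 26784) = 26775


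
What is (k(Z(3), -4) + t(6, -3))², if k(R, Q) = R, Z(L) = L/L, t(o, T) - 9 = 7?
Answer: 289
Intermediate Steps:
t(o, T) = 16 (t(o, T) = 9 + 7 = 16)
Z(L) = 1
(k(Z(3), -4) + t(6, -3))² = (1 + 16)² = 17² = 289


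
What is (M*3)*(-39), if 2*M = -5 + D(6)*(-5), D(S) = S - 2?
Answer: 2925/2 ≈ 1462.5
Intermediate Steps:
D(S) = -2 + S
M = -25/2 (M = (-5 + (-2 + 6)*(-5))/2 = (-5 + 4*(-5))/2 = (-5 - 20)/2 = (½)*(-25) = -25/2 ≈ -12.500)
(M*3)*(-39) = -25/2*3*(-39) = -75/2*(-39) = 2925/2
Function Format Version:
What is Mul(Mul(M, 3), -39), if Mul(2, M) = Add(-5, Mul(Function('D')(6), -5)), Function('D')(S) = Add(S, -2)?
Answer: Rational(2925, 2) ≈ 1462.5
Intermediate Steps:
Function('D')(S) = Add(-2, S)
M = Rational(-25, 2) (M = Mul(Rational(1, 2), Add(-5, Mul(Add(-2, 6), -5))) = Mul(Rational(1, 2), Add(-5, Mul(4, -5))) = Mul(Rational(1, 2), Add(-5, -20)) = Mul(Rational(1, 2), -25) = Rational(-25, 2) ≈ -12.500)
Mul(Mul(M, 3), -39) = Mul(Mul(Rational(-25, 2), 3), -39) = Mul(Rational(-75, 2), -39) = Rational(2925, 2)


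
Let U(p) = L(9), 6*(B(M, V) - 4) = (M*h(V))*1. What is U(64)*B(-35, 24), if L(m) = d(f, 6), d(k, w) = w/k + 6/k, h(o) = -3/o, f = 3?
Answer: 227/12 ≈ 18.917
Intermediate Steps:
d(k, w) = 6/k + w/k
L(m) = 4 (L(m) = (6 + 6)/3 = (⅓)*12 = 4)
B(M, V) = 4 - M/(2*V) (B(M, V) = 4 + ((M*(-3/V))*1)/6 = 4 + (-3*M/V*1)/6 = 4 + (-3*M/V)/6 = 4 - M/(2*V))
U(p) = 4
U(64)*B(-35, 24) = 4*(4 - ½*(-35)/24) = 4*(4 - ½*(-35)*1/24) = 4*(4 + 35/48) = 4*(227/48) = 227/12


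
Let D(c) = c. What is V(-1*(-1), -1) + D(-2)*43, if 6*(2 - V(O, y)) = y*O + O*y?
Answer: -251/3 ≈ -83.667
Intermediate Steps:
V(O, y) = 2 - O*y/3 (V(O, y) = 2 - (y*O + O*y)/6 = 2 - (O*y + O*y)/6 = 2 - O*y/3)
V(-1*(-1), -1) + D(-2)*43 = (2 - 1/3*(-1*(-1))*(-1)) - 2*43 = (2 - 1/3*1*(-1)) - 86 = (2 + 1/3) - 86 = 7/3 - 86 = -251/3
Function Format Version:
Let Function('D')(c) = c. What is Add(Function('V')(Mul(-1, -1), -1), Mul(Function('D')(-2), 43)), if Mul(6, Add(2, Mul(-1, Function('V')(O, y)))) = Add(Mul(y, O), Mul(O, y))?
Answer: Rational(-251, 3) ≈ -83.667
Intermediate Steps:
Function('V')(O, y) = Add(2, Mul(Rational(-1, 3), O, y)) (Function('V')(O, y) = Add(2, Mul(Rational(-1, 6), Add(Mul(y, O), Mul(O, y)))) = Add(2, Mul(Rational(-1, 6), Add(Mul(O, y), Mul(O, y)))) = Add(2, Mul(Rational(-1, 6), Mul(2, O, y))) = Add(2, Mul(Rational(-1, 3), O, y)))
Add(Function('V')(Mul(-1, -1), -1), Mul(Function('D')(-2), 43)) = Add(Add(2, Mul(Rational(-1, 3), Mul(-1, -1), -1)), Mul(-2, 43)) = Add(Add(2, Mul(Rational(-1, 3), 1, -1)), -86) = Add(Add(2, Rational(1, 3)), -86) = Add(Rational(7, 3), -86) = Rational(-251, 3)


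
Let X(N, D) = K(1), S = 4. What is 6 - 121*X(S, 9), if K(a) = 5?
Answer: -599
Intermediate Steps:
X(N, D) = 5
6 - 121*X(S, 9) = 6 - 121*5 = 6 - 605 = -599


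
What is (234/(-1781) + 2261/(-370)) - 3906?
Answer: -198311557/50690 ≈ -3912.2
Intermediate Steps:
(234/(-1781) + 2261/(-370)) - 3906 = (234*(-1/1781) + 2261*(-1/370)) - 3906 = (-18/137 - 2261/370) - 3906 = -316417/50690 - 3906 = -198311557/50690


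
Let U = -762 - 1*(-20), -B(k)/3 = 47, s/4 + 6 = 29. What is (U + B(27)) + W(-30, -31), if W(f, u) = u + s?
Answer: -822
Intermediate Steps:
s = 92 (s = -24 + 4*29 = -24 + 116 = 92)
B(k) = -141 (B(k) = -3*47 = -141)
W(f, u) = 92 + u (W(f, u) = u + 92 = 92 + u)
U = -742 (U = -762 + 20 = -742)
(U + B(27)) + W(-30, -31) = (-742 - 141) + (92 - 31) = -883 + 61 = -822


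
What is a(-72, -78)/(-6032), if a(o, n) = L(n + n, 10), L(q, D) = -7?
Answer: 7/6032 ≈ 0.0011605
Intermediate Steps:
a(o, n) = -7
a(-72, -78)/(-6032) = -7/(-6032) = -7*(-1/6032) = 7/6032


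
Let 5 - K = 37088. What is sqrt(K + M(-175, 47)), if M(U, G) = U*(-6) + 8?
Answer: 5*I*sqrt(1441) ≈ 189.8*I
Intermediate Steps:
K = -37083 (K = 5 - 1*37088 = 5 - 37088 = -37083)
M(U, G) = 8 - 6*U (M(U, G) = -6*U + 8 = 8 - 6*U)
sqrt(K + M(-175, 47)) = sqrt(-37083 + (8 - 6*(-175))) = sqrt(-37083 + (8 + 1050)) = sqrt(-37083 + 1058) = sqrt(-36025) = 5*I*sqrt(1441)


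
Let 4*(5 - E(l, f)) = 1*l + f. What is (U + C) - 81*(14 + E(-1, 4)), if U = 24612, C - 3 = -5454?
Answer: 70731/4 ≈ 17683.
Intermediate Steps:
E(l, f) = 5 - f/4 - l/4 (E(l, f) = 5 - (1*l + f)/4 = 5 - (l + f)/4 = 5 - (f + l)/4 = 5 + (-f/4 - l/4) = 5 - f/4 - l/4)
C = -5451 (C = 3 - 5454 = -5451)
(U + C) - 81*(14 + E(-1, 4)) = (24612 - 5451) - 81*(14 + (5 - 1/4*4 - 1/4*(-1))) = 19161 - 81*(14 + (5 - 1 + 1/4)) = 19161 - 81*(14 + 17/4) = 19161 - 81*73/4 = 19161 - 5913/4 = 70731/4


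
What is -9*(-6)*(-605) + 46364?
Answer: 13694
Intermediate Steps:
-9*(-6)*(-605) + 46364 = 54*(-605) + 46364 = -32670 + 46364 = 13694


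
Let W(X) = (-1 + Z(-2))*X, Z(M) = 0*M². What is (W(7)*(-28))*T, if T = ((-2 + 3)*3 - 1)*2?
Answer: 784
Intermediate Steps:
Z(M) = 0
W(X) = -X (W(X) = (-1 + 0)*X = -X)
T = 4 (T = (1*3 - 1)*2 = (3 - 1)*2 = 2*2 = 4)
(W(7)*(-28))*T = (-1*7*(-28))*4 = -7*(-28)*4 = 196*4 = 784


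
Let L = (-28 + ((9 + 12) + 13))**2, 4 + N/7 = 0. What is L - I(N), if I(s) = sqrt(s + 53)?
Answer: 31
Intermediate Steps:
N = -28 (N = -28 + 7*0 = -28 + 0 = -28)
I(s) = sqrt(53 + s)
L = 36 (L = (-28 + (21 + 13))**2 = (-28 + 34)**2 = 6**2 = 36)
L - I(N) = 36 - sqrt(53 - 28) = 36 - sqrt(25) = 36 - 1*5 = 36 - 5 = 31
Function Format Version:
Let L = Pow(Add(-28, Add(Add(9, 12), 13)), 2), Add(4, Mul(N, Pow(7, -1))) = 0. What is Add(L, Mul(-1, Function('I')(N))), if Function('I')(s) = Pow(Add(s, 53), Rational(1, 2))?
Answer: 31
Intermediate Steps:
N = -28 (N = Add(-28, Mul(7, 0)) = Add(-28, 0) = -28)
Function('I')(s) = Pow(Add(53, s), Rational(1, 2))
L = 36 (L = Pow(Add(-28, Add(21, 13)), 2) = Pow(Add(-28, 34), 2) = Pow(6, 2) = 36)
Add(L, Mul(-1, Function('I')(N))) = Add(36, Mul(-1, Pow(Add(53, -28), Rational(1, 2)))) = Add(36, Mul(-1, Pow(25, Rational(1, 2)))) = Add(36, Mul(-1, 5)) = Add(36, -5) = 31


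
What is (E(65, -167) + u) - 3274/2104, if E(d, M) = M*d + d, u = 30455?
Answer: 20685943/1052 ≈ 19663.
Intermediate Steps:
E(d, M) = d + M*d
(E(65, -167) + u) - 3274/2104 = (65*(1 - 167) + 30455) - 3274/2104 = (65*(-166) + 30455) - 3274*1/2104 = (-10790 + 30455) - 1637/1052 = 19665 - 1637/1052 = 20685943/1052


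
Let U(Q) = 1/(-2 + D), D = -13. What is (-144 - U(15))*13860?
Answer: -1994916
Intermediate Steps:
U(Q) = -1/15 (U(Q) = 1/(-2 - 13) = 1/(-15) = -1/15)
(-144 - U(15))*13860 = (-144 - 1*(-1/15))*13860 = (-144 + 1/15)*13860 = -2159/15*13860 = -1994916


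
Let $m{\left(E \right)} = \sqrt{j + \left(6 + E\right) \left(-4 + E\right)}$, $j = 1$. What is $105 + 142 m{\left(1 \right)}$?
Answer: $105 + 284 i \sqrt{5} \approx 105.0 + 635.04 i$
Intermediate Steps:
$m{\left(E \right)} = \sqrt{1 + \left(-4 + E\right) \left(6 + E\right)}$ ($m{\left(E \right)} = \sqrt{1 + \left(6 + E\right) \left(-4 + E\right)} = \sqrt{1 + \left(-4 + E\right) \left(6 + E\right)}$)
$105 + 142 m{\left(1 \right)} = 105 + 142 \sqrt{-23 + 1^{2} + 2 \cdot 1} = 105 + 142 \sqrt{-23 + 1 + 2} = 105 + 142 \sqrt{-20} = 105 + 142 \cdot 2 i \sqrt{5} = 105 + 284 i \sqrt{5}$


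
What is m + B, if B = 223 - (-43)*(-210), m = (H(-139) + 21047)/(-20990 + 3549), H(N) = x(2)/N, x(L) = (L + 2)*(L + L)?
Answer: -21353726810/2424299 ≈ -8808.2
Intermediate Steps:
x(L) = 2*L*(2 + L) (x(L) = (2 + L)*(2*L) = 2*L*(2 + L))
H(N) = 16/N (H(N) = (2*2*(2 + 2))/N = (2*2*4)/N = 16/N)
m = -2925517/2424299 (m = (16/(-139) + 21047)/(-20990 + 3549) = (16*(-1/139) + 21047)/(-17441) = (-16/139 + 21047)*(-1/17441) = (2925517/139)*(-1/17441) = -2925517/2424299 ≈ -1.2067)
B = -8807 (B = 223 - 1*9030 = 223 - 9030 = -8807)
m + B = -2925517/2424299 - 8807 = -21353726810/2424299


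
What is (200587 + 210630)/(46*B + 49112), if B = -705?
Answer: 21643/878 ≈ 24.650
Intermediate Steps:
(200587 + 210630)/(46*B + 49112) = (200587 + 210630)/(46*(-705) + 49112) = 411217/(-32430 + 49112) = 411217/16682 = 411217*(1/16682) = 21643/878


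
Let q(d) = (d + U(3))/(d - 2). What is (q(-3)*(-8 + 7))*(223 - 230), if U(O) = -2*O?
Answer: 63/5 ≈ 12.600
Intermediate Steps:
q(d) = (-6 + d)/(-2 + d) (q(d) = (d - 2*3)/(d - 2) = (d - 6)/(-2 + d) = (-6 + d)/(-2 + d))
(q(-3)*(-8 + 7))*(223 - 230) = (((-6 - 3)/(-2 - 3))*(-8 + 7))*(223 - 230) = ((-9/(-5))*(-1))*(-7) = (-1/5*(-9)*(-1))*(-7) = ((9/5)*(-1))*(-7) = -9/5*(-7) = 63/5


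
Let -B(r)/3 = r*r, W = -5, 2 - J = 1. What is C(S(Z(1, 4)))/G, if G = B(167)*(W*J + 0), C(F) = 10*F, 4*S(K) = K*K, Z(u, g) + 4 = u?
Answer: 3/55778 ≈ 5.3785e-5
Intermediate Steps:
J = 1 (J = 2 - 1*1 = 2 - 1 = 1)
Z(u, g) = -4 + u
S(K) = K²/4 (S(K) = (K*K)/4 = K²/4)
B(r) = -3*r² (B(r) = -3*r*r = -3*r²)
G = 418335 (G = (-3*167²)*(-5*1 + 0) = (-3*27889)*(-5 + 0) = -83667*(-5) = 418335)
C(S(Z(1, 4)))/G = (10*((-4 + 1)²/4))/418335 = (10*((¼)*(-3)²))*(1/418335) = (10*((¼)*9))*(1/418335) = (10*(9/4))*(1/418335) = (45/2)*(1/418335) = 3/55778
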